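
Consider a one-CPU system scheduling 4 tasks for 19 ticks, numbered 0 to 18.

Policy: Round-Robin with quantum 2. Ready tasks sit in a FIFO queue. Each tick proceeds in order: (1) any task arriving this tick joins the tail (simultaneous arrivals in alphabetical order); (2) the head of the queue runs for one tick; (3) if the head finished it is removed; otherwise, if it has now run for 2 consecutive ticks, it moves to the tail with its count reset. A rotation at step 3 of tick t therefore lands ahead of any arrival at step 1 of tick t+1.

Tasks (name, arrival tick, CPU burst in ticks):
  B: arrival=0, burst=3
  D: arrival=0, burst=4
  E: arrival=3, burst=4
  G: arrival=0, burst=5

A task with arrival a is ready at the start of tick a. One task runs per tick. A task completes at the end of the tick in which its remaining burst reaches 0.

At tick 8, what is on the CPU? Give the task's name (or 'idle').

t=0: queue=[B,D,G] q_used=0 → run B
t=1: queue=[B,D,G] q_used=1 → run B
t=2: queue=[D,G,B] q_used=0 → run D
t=3: queue=[D,G,B,E] q_used=1 → run D
t=4: queue=[G,B,E,D] q_used=0 → run G
t=5: queue=[G,B,E,D] q_used=1 → run G
t=6: queue=[B,E,D,G] q_used=0 → run B
t=7: queue=[E,D,G] q_used=0 → run E
t=8: queue=[E,D,G] q_used=1 → run E
t=9: queue=[D,G,E] q_used=0 → run D
t=10: queue=[D,G,E] q_used=1 → run D
t=11: queue=[G,E] q_used=0 → run G
t=12: queue=[G,E] q_used=1 → run G
t=13: queue=[E,G] q_used=0 → run E
t=14: queue=[E,G] q_used=1 → run E
t=15: queue=[G] q_used=0 → run G
t=16: (idle)
t=17: (idle)
t=18: (idle)

running at tick 8 = E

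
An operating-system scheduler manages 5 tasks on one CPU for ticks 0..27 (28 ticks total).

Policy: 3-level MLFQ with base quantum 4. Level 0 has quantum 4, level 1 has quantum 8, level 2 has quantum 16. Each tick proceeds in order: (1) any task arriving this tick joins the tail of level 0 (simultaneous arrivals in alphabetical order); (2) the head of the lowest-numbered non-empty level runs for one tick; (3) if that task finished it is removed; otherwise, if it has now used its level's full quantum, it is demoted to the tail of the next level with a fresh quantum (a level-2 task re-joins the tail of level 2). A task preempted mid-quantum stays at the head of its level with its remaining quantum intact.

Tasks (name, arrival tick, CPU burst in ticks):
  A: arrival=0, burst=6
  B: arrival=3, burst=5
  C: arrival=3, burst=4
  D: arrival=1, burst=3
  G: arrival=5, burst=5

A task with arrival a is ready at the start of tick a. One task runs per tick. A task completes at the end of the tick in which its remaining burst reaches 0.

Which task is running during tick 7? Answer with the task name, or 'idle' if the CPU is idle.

running at tick 7 = B

t=0: L0/L1/L2 = A/-/- → run A
t=1: L0/L1/L2 = AD/-/- → run A
t=2: L0/L1/L2 = AD/-/- → run A
t=3: L0/L1/L2 = ADBC/-/- → run A
t=4: L0/L1/L2 = DBC/A/- → run D
t=5: L0/L1/L2 = DBCG/A/- → run D
t=6: L0/L1/L2 = DBCG/A/- → run D
t=7: L0/L1/L2 = BCG/A/- → run B
t=8: L0/L1/L2 = BCG/A/- → run B
t=9: L0/L1/L2 = BCG/A/- → run B
t=10: L0/L1/L2 = BCG/A/- → run B
t=11: L0/L1/L2 = CG/AB/- → run C
t=12: L0/L1/L2 = CG/AB/- → run C
t=13: L0/L1/L2 = CG/AB/- → run C
t=14: L0/L1/L2 = CG/AB/- → run C
t=15: L0/L1/L2 = G/AB/- → run G
t=16: L0/L1/L2 = G/AB/- → run G
t=17: L0/L1/L2 = G/AB/- → run G
t=18: L0/L1/L2 = G/AB/- → run G
t=19: L0/L1/L2 = -/ABG/- → run A
t=20: L0/L1/L2 = -/ABG/- → run A
t=21: L0/L1/L2 = -/BG/- → run B
t=22: L0/L1/L2 = -/G/- → run G
t=23: (idle)
t=24: (idle)
t=25: (idle)
t=26: (idle)
t=27: (idle)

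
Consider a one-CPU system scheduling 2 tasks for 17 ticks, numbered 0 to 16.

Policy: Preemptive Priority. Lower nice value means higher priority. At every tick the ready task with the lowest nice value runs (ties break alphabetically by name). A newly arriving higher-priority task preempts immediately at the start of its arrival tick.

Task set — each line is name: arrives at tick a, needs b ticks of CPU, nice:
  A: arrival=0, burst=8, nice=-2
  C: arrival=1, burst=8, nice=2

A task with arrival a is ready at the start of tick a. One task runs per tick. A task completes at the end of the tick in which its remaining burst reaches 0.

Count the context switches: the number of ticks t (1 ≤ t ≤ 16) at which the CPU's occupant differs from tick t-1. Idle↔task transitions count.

t=0: ready={A} → run A
t=1: ready={A,C} → run A
t=2: ready={A,C} → run A
t=3: ready={A,C} → run A
t=4: ready={A,C} → run A
t=5: ready={A,C} → run A
t=6: ready={A,C} → run A
t=7: ready={A,C} → run A
t=8: ready={C} → run C
t=9: ready={C} → run C
t=10: ready={C} → run C
t=11: ready={C} → run C
t=12: ready={C} → run C
t=13: ready={C} → run C
t=14: ready={C} → run C
t=15: ready={C} → run C
t=16: (idle)

context switches = 2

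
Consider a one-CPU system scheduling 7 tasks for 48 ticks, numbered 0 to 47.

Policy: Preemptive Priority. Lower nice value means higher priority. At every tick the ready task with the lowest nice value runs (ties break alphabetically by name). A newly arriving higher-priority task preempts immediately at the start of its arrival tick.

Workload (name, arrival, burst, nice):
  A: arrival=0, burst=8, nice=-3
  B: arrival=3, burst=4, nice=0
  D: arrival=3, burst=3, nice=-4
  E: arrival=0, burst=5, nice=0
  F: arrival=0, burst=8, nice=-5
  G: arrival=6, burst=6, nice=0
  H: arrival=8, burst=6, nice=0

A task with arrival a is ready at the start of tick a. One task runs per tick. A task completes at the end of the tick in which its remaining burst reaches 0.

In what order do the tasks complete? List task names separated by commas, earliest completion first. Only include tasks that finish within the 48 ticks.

t=0: ready={A,E,F} → run F
t=1: ready={A,E,F} → run F
t=2: ready={A,E,F} → run F
t=3: ready={A,B,D,E,F} → run F
t=4: ready={A,B,D,E,F} → run F
t=5: ready={A,B,D,E,F} → run F
t=6: ready={A,B,D,E,F,G} → run F
t=7: ready={A,B,D,E,F,G} → run F
t=8: ready={A,B,D,E,G,H} → run D
t=9: ready={A,B,D,E,G,H} → run D
t=10: ready={A,B,D,E,G,H} → run D
t=11: ready={A,B,E,G,H} → run A
t=12: ready={A,B,E,G,H} → run A
t=13: ready={A,B,E,G,H} → run A
t=14: ready={A,B,E,G,H} → run A
t=15: ready={A,B,E,G,H} → run A
t=16: ready={A,B,E,G,H} → run A
t=17: ready={A,B,E,G,H} → run A
t=18: ready={A,B,E,G,H} → run A
t=19: ready={B,E,G,H} → run B
t=20: ready={B,E,G,H} → run B
t=21: ready={B,E,G,H} → run B
t=22: ready={B,E,G,H} → run B
t=23: ready={E,G,H} → run E
t=24: ready={E,G,H} → run E
t=25: ready={E,G,H} → run E
t=26: ready={E,G,H} → run E
t=27: ready={E,G,H} → run E
t=28: ready={G,H} → run G
t=29: ready={G,H} → run G
t=30: ready={G,H} → run G
t=31: ready={G,H} → run G
t=32: ready={G,H} → run G
t=33: ready={G,H} → run G
t=34: ready={H} → run H
t=35: ready={H} → run H
t=36: ready={H} → run H
t=37: ready={H} → run H
t=38: ready={H} → run H
t=39: ready={H} → run H
t=40: (idle)
t=41: (idle)
t=42: (idle)
t=43: (idle)
t=44: (idle)
t=45: (idle)
t=46: (idle)
t=47: (idle)

completion order = F, D, A, B, E, G, H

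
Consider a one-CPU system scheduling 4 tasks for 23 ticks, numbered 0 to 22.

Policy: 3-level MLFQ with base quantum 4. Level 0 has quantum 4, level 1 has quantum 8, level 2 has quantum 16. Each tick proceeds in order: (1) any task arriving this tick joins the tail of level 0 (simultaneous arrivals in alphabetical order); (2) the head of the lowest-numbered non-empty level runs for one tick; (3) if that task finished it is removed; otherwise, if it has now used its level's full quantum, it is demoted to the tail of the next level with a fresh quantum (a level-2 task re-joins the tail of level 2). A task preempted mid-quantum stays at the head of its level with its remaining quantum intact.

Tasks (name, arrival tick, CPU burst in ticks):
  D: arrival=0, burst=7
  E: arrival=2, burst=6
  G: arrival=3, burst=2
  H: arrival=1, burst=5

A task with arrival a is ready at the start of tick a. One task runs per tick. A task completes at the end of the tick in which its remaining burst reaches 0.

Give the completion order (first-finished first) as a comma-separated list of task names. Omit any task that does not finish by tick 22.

t=0: L0/L1/L2 = D/-/- → run D
t=1: L0/L1/L2 = DH/-/- → run D
t=2: L0/L1/L2 = DHE/-/- → run D
t=3: L0/L1/L2 = DHEG/-/- → run D
t=4: L0/L1/L2 = HEG/D/- → run H
t=5: L0/L1/L2 = HEG/D/- → run H
t=6: L0/L1/L2 = HEG/D/- → run H
t=7: L0/L1/L2 = HEG/D/- → run H
t=8: L0/L1/L2 = EG/DH/- → run E
t=9: L0/L1/L2 = EG/DH/- → run E
t=10: L0/L1/L2 = EG/DH/- → run E
t=11: L0/L1/L2 = EG/DH/- → run E
t=12: L0/L1/L2 = G/DHE/- → run G
t=13: L0/L1/L2 = G/DHE/- → run G
t=14: L0/L1/L2 = -/DHE/- → run D
t=15: L0/L1/L2 = -/DHE/- → run D
t=16: L0/L1/L2 = -/DHE/- → run D
t=17: L0/L1/L2 = -/HE/- → run H
t=18: L0/L1/L2 = -/E/- → run E
t=19: L0/L1/L2 = -/E/- → run E
t=20: (idle)
t=21: (idle)
t=22: (idle)

completion order = G, D, H, E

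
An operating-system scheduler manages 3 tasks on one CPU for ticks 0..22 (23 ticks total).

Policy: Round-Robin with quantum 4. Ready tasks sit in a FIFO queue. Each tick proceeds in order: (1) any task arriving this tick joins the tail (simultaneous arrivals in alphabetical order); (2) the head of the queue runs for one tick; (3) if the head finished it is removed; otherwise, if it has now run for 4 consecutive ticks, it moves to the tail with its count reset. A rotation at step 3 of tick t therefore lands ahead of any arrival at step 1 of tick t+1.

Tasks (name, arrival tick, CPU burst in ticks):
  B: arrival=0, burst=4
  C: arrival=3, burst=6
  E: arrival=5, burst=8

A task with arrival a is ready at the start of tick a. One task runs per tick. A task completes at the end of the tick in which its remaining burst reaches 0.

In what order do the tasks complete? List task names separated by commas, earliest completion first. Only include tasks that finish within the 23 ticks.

completion order = B, C, E

t=0: queue=[B] q_used=0 → run B
t=1: queue=[B] q_used=1 → run B
t=2: queue=[B] q_used=2 → run B
t=3: queue=[B,C] q_used=3 → run B
t=4: queue=[C] q_used=0 → run C
t=5: queue=[C,E] q_used=1 → run C
t=6: queue=[C,E] q_used=2 → run C
t=7: queue=[C,E] q_used=3 → run C
t=8: queue=[E,C] q_used=0 → run E
t=9: queue=[E,C] q_used=1 → run E
t=10: queue=[E,C] q_used=2 → run E
t=11: queue=[E,C] q_used=3 → run E
t=12: queue=[C,E] q_used=0 → run C
t=13: queue=[C,E] q_used=1 → run C
t=14: queue=[E] q_used=0 → run E
t=15: queue=[E] q_used=1 → run E
t=16: queue=[E] q_used=2 → run E
t=17: queue=[E] q_used=3 → run E
t=18: (idle)
t=19: (idle)
t=20: (idle)
t=21: (idle)
t=22: (idle)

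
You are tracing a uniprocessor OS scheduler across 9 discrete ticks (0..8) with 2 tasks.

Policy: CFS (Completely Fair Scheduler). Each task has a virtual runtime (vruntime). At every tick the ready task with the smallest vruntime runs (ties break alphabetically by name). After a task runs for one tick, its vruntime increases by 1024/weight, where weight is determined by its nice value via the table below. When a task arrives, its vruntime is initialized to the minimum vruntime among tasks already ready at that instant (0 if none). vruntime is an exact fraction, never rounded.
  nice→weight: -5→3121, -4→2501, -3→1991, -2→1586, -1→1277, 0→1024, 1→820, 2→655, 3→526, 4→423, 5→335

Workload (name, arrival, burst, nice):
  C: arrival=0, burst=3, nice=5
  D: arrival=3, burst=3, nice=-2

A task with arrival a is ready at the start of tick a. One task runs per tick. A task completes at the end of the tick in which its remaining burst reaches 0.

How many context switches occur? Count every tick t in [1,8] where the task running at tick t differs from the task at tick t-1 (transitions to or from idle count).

t=0: vr[C=0] → run C
t=1: vr[C=1024/335] → run C
t=2: vr[C=2048/335] → run C
t=3: vr[D=0] → run D
t=4: vr[D=512/793] → run D
t=5: vr[D=1024/793] → run D
t=6: (idle)
t=7: (idle)
t=8: (idle)

context switches = 2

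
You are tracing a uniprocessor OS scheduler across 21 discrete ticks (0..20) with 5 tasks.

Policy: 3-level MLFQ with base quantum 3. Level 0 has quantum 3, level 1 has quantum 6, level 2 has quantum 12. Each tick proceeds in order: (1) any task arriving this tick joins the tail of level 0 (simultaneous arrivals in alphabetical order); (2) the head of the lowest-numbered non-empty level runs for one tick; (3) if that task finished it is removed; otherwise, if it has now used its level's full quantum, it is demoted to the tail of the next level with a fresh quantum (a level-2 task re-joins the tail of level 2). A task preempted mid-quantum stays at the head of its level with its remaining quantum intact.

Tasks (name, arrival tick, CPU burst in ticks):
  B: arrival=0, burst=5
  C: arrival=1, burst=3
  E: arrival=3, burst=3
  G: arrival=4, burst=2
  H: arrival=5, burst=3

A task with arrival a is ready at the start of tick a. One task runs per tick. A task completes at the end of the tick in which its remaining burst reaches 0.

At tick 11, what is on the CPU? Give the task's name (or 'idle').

running at tick 11 = H

t=0: L0/L1/L2 = B/-/- → run B
t=1: L0/L1/L2 = BC/-/- → run B
t=2: L0/L1/L2 = BC/-/- → run B
t=3: L0/L1/L2 = CE/B/- → run C
t=4: L0/L1/L2 = CEG/B/- → run C
t=5: L0/L1/L2 = CEGH/B/- → run C
t=6: L0/L1/L2 = EGH/B/- → run E
t=7: L0/L1/L2 = EGH/B/- → run E
t=8: L0/L1/L2 = EGH/B/- → run E
t=9: L0/L1/L2 = GH/B/- → run G
t=10: L0/L1/L2 = GH/B/- → run G
t=11: L0/L1/L2 = H/B/- → run H
t=12: L0/L1/L2 = H/B/- → run H
t=13: L0/L1/L2 = H/B/- → run H
t=14: L0/L1/L2 = -/B/- → run B
t=15: L0/L1/L2 = -/B/- → run B
t=16: (idle)
t=17: (idle)
t=18: (idle)
t=19: (idle)
t=20: (idle)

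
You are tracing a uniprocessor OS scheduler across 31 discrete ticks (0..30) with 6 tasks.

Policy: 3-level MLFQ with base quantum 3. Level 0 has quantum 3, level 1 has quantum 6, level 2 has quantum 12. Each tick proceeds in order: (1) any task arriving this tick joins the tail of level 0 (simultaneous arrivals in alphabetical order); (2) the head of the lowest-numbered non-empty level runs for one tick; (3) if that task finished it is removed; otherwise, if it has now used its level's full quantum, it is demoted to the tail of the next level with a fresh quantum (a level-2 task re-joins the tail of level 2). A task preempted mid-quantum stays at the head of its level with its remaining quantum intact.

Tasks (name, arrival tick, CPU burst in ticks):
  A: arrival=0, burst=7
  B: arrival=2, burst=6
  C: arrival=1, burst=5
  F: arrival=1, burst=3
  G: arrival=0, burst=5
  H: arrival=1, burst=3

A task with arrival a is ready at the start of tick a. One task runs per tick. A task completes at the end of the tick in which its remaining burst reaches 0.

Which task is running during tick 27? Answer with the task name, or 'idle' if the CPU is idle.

t=0: L0/L1/L2 = AG/-/- → run A
t=1: L0/L1/L2 = AGCFH/-/- → run A
t=2: L0/L1/L2 = AGCFHB/-/- → run A
t=3: L0/L1/L2 = GCFHB/A/- → run G
t=4: L0/L1/L2 = GCFHB/A/- → run G
t=5: L0/L1/L2 = GCFHB/A/- → run G
t=6: L0/L1/L2 = CFHB/AG/- → run C
t=7: L0/L1/L2 = CFHB/AG/- → run C
t=8: L0/L1/L2 = CFHB/AG/- → run C
t=9: L0/L1/L2 = FHB/AGC/- → run F
t=10: L0/L1/L2 = FHB/AGC/- → run F
t=11: L0/L1/L2 = FHB/AGC/- → run F
t=12: L0/L1/L2 = HB/AGC/- → run H
t=13: L0/L1/L2 = HB/AGC/- → run H
t=14: L0/L1/L2 = HB/AGC/- → run H
t=15: L0/L1/L2 = B/AGC/- → run B
t=16: L0/L1/L2 = B/AGC/- → run B
t=17: L0/L1/L2 = B/AGC/- → run B
t=18: L0/L1/L2 = -/AGCB/- → run A
t=19: L0/L1/L2 = -/AGCB/- → run A
t=20: L0/L1/L2 = -/AGCB/- → run A
t=21: L0/L1/L2 = -/AGCB/- → run A
t=22: L0/L1/L2 = -/GCB/- → run G
t=23: L0/L1/L2 = -/GCB/- → run G
t=24: L0/L1/L2 = -/CB/- → run C
t=25: L0/L1/L2 = -/CB/- → run C
t=26: L0/L1/L2 = -/B/- → run B
t=27: L0/L1/L2 = -/B/- → run B
t=28: L0/L1/L2 = -/B/- → run B
t=29: (idle)
t=30: (idle)

running at tick 27 = B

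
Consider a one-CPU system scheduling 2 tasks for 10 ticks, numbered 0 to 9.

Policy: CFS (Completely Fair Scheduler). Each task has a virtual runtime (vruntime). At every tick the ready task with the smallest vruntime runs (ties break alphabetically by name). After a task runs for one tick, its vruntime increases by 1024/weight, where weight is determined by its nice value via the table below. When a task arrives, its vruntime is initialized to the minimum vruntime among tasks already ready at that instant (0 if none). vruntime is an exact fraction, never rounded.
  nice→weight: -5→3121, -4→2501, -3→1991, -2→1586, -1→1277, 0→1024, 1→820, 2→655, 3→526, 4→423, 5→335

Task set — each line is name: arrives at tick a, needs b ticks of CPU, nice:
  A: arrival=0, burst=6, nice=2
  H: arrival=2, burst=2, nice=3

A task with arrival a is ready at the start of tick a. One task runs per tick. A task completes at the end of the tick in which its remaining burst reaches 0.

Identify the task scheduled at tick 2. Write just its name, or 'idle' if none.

running at tick 2 = A

t=0: vr[A=0] → run A
t=1: vr[A=1024/655] → run A
t=2: vr[A=2048/655 H=2048/655] → run A
t=3: vr[A=3072/655 H=2048/655] → run H
t=4: vr[A=3072/655 H=873984/172265] → run A
t=5: vr[A=4096/655 H=873984/172265] → run H
t=6: vr[A=4096/655] → run A
t=7: vr[A=1024/131] → run A
t=8: (idle)
t=9: (idle)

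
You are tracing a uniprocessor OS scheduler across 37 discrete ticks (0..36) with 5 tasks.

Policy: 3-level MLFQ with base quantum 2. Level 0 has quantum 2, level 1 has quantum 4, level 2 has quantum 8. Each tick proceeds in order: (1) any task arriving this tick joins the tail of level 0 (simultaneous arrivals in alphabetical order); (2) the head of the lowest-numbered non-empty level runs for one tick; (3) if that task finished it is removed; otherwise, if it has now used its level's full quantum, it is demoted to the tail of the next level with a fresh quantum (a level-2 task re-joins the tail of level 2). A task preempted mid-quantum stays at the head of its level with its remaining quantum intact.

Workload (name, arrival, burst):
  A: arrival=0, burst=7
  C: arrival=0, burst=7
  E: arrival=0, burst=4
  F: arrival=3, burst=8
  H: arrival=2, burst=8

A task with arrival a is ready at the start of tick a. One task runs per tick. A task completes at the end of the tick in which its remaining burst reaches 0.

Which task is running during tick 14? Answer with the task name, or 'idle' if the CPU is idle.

running at tick 14 = C

t=0: L0/L1/L2 = ACE/-/- → run A
t=1: L0/L1/L2 = ACE/-/- → run A
t=2: L0/L1/L2 = CEH/A/- → run C
t=3: L0/L1/L2 = CEHF/A/- → run C
t=4: L0/L1/L2 = EHF/AC/- → run E
t=5: L0/L1/L2 = EHF/AC/- → run E
t=6: L0/L1/L2 = HF/ACE/- → run H
t=7: L0/L1/L2 = HF/ACE/- → run H
t=8: L0/L1/L2 = F/ACEH/- → run F
t=9: L0/L1/L2 = F/ACEH/- → run F
t=10: L0/L1/L2 = -/ACEHF/- → run A
t=11: L0/L1/L2 = -/ACEHF/- → run A
t=12: L0/L1/L2 = -/ACEHF/- → run A
t=13: L0/L1/L2 = -/ACEHF/- → run A
t=14: L0/L1/L2 = -/CEHF/A → run C
t=15: L0/L1/L2 = -/CEHF/A → run C
t=16: L0/L1/L2 = -/CEHF/A → run C
t=17: L0/L1/L2 = -/CEHF/A → run C
t=18: L0/L1/L2 = -/EHF/AC → run E
t=19: L0/L1/L2 = -/EHF/AC → run E
t=20: L0/L1/L2 = -/HF/AC → run H
t=21: L0/L1/L2 = -/HF/AC → run H
t=22: L0/L1/L2 = -/HF/AC → run H
t=23: L0/L1/L2 = -/HF/AC → run H
t=24: L0/L1/L2 = -/F/ACH → run F
t=25: L0/L1/L2 = -/F/ACH → run F
t=26: L0/L1/L2 = -/F/ACH → run F
t=27: L0/L1/L2 = -/F/ACH → run F
t=28: L0/L1/L2 = -/-/ACHF → run A
t=29: L0/L1/L2 = -/-/CHF → run C
t=30: L0/L1/L2 = -/-/HF → run H
t=31: L0/L1/L2 = -/-/HF → run H
t=32: L0/L1/L2 = -/-/F → run F
t=33: L0/L1/L2 = -/-/F → run F
t=34: (idle)
t=35: (idle)
t=36: (idle)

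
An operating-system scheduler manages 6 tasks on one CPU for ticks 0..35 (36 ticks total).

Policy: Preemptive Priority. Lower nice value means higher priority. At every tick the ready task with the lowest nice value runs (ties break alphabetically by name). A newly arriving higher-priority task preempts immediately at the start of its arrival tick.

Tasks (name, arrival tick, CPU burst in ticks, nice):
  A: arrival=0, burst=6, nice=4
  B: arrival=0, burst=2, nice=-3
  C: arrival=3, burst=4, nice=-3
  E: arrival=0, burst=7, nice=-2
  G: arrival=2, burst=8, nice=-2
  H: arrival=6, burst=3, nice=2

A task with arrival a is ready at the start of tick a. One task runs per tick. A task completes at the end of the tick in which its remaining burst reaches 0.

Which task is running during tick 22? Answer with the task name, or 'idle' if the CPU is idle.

t=0: ready={A,B,E} → run B
t=1: ready={A,B,E} → run B
t=2: ready={A,E,G} → run E
t=3: ready={A,C,E,G} → run C
t=4: ready={A,C,E,G} → run C
t=5: ready={A,C,E,G} → run C
t=6: ready={A,C,E,G,H} → run C
t=7: ready={A,E,G,H} → run E
t=8: ready={A,E,G,H} → run E
t=9: ready={A,E,G,H} → run E
t=10: ready={A,E,G,H} → run E
t=11: ready={A,E,G,H} → run E
t=12: ready={A,E,G,H} → run E
t=13: ready={A,G,H} → run G
t=14: ready={A,G,H} → run G
t=15: ready={A,G,H} → run G
t=16: ready={A,G,H} → run G
t=17: ready={A,G,H} → run G
t=18: ready={A,G,H} → run G
t=19: ready={A,G,H} → run G
t=20: ready={A,G,H} → run G
t=21: ready={A,H} → run H
t=22: ready={A,H} → run H
t=23: ready={A,H} → run H
t=24: ready={A} → run A
t=25: ready={A} → run A
t=26: ready={A} → run A
t=27: ready={A} → run A
t=28: ready={A} → run A
t=29: ready={A} → run A
t=30: (idle)
t=31: (idle)
t=32: (idle)
t=33: (idle)
t=34: (idle)
t=35: (idle)

running at tick 22 = H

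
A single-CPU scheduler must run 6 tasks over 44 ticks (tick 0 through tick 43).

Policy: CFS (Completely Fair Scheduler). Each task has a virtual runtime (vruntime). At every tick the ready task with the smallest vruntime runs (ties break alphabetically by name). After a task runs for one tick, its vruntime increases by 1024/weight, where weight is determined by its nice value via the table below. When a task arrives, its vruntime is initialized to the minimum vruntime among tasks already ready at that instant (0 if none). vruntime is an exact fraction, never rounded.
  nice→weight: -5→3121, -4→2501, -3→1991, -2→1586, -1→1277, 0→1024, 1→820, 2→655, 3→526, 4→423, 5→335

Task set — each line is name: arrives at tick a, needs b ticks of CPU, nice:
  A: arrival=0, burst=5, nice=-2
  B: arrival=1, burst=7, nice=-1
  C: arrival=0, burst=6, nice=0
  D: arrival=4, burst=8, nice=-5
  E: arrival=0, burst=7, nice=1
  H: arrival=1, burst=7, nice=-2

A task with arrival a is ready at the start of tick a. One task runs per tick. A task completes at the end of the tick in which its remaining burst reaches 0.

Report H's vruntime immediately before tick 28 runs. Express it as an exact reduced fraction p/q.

vruntime(H, start of tick 28) = 2560/793

t=0: vr[A=0 C=0 E=0] → run A
t=1: vr[A=512/793 B=0 C=0 E=0 H=0] → run B
t=2: vr[A=512/793 B=1024/1277 C=0 E=0 H=0] → run C
t=3: vr[A=512/793 B=1024/1277 C=1 E=0 H=0] → run E
t=4: vr[A=512/793 B=1024/1277 C=1 D=0 E=256/205 H=0] → run D
t=5: vr[A=512/793 B=1024/1277 C=1 D=1024/3121 E=256/205 H=0] → run H
t=6: vr[A=512/793 B=1024/1277 C=1 D=1024/3121 E=256/205 H=512/793] → run D
t=7: vr[A=512/793 B=1024/1277 C=1 D=2048/3121 E=256/205 H=512/793] → run A
t=8: vr[A=1024/793 B=1024/1277 C=1 D=2048/3121 E=256/205 H=512/793] → run H
t=9: vr[A=1024/793 B=1024/1277 C=1 D=2048/3121 E=256/205 H=1024/793] → run D
t=10: vr[A=1024/793 B=1024/1277 C=1 D=3072/3121 E=256/205 H=1024/793] → run B
t=11: vr[A=1024/793 B=2048/1277 C=1 D=3072/3121 E=256/205 H=1024/793] → run D
t=12: vr[A=1024/793 B=2048/1277 C=1 D=4096/3121 E=256/205 H=1024/793] → run C
t=13: vr[A=1024/793 B=2048/1277 C=2 D=4096/3121 E=256/205 H=1024/793] → run E
t=14: vr[A=1024/793 B=2048/1277 C=2 D=4096/3121 E=512/205 H=1024/793] → run A
t=15: vr[A=1536/793 B=2048/1277 C=2 D=4096/3121 E=512/205 H=1024/793] → run H
t=16: vr[A=1536/793 B=2048/1277 C=2 D=4096/3121 E=512/205 H=1536/793] → run D
t=17: vr[A=1536/793 B=2048/1277 C=2 D=5120/3121 E=512/205 H=1536/793] → run B
t=18: vr[A=1536/793 B=3072/1277 C=2 D=5120/3121 E=512/205 H=1536/793] → run D
t=19: vr[A=1536/793 B=3072/1277 C=2 D=6144/3121 E=512/205 H=1536/793] → run A
t=20: vr[A=2048/793 B=3072/1277 C=2 D=6144/3121 E=512/205 H=1536/793] → run H
t=21: vr[A=2048/793 B=3072/1277 C=2 D=6144/3121 E=512/205 H=2048/793] → run D
t=22: vr[A=2048/793 B=3072/1277 C=2 D=7168/3121 E=512/205 H=2048/793] → run C
t=23: vr[A=2048/793 B=3072/1277 C=3 D=7168/3121 E=512/205 H=2048/793] → run D
t=24: vr[A=2048/793 B=3072/1277 C=3 E=512/205 H=2048/793] → run B
t=25: vr[A=2048/793 B=4096/1277 C=3 E=512/205 H=2048/793] → run E
t=26: vr[A=2048/793 B=4096/1277 C=3 E=768/205 H=2048/793] → run A
t=27: vr[B=4096/1277 C=3 E=768/205 H=2048/793] → run H
t=28: vr[B=4096/1277 C=3 E=768/205 H=2560/793] → run C
t=29: vr[B=4096/1277 C=4 E=768/205 H=2560/793] → run B
t=30: vr[B=5120/1277 C=4 E=768/205 H=2560/793] → run H
t=31: vr[B=5120/1277 C=4 E=768/205 H=3072/793] → run E
t=32: vr[B=5120/1277 C=4 E=1024/205 H=3072/793] → run H
t=33: vr[B=5120/1277 C=4 E=1024/205] → run C
t=34: vr[B=5120/1277 C=5 E=1024/205] → run B
t=35: vr[B=6144/1277 C=5 E=1024/205] → run B
t=36: vr[C=5 E=1024/205] → run E
t=37: vr[C=5 E=256/41] → run C
t=38: vr[E=256/41] → run E
t=39: vr[E=1536/205] → run E
t=40: (idle)
t=41: (idle)
t=42: (idle)
t=43: (idle)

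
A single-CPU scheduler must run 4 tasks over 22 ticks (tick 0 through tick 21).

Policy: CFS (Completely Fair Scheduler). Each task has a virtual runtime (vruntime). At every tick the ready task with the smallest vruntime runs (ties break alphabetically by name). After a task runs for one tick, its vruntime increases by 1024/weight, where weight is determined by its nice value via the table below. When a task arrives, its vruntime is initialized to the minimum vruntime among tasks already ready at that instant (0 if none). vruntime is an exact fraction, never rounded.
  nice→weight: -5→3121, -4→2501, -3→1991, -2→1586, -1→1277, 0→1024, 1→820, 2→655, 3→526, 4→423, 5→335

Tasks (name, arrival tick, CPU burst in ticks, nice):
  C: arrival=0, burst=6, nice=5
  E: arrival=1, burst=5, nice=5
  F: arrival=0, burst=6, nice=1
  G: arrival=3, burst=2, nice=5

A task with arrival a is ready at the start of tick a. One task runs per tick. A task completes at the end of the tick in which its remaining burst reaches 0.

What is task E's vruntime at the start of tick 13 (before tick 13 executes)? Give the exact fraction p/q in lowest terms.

vruntime(E, start of tick 13) = 3072/335

t=0: vr[C=0 F=0] → run C
t=1: vr[C=1024/335 E=0 F=0] → run E
t=2: vr[C=1024/335 E=1024/335 F=0] → run F
t=3: vr[C=1024/335 E=1024/335 F=256/205 G=256/205] → run F
t=4: vr[C=1024/335 E=1024/335 F=512/205 G=256/205] → run G
t=5: vr[C=1024/335 E=1024/335 F=512/205 G=59136/13735] → run F
t=6: vr[C=1024/335 E=1024/335 F=768/205 G=59136/13735] → run C
t=7: vr[C=2048/335 E=1024/335 F=768/205 G=59136/13735] → run E
t=8: vr[C=2048/335 E=2048/335 F=768/205 G=59136/13735] → run F
t=9: vr[C=2048/335 E=2048/335 F=1024/205 G=59136/13735] → run G
t=10: vr[C=2048/335 E=2048/335 F=1024/205] → run F
t=11: vr[C=2048/335 E=2048/335 F=256/41] → run C
t=12: vr[C=3072/335 E=2048/335 F=256/41] → run E
t=13: vr[C=3072/335 E=3072/335 F=256/41] → run F
t=14: vr[C=3072/335 E=3072/335] → run C
t=15: vr[C=4096/335 E=3072/335] → run E
t=16: vr[C=4096/335 E=4096/335] → run C
t=17: vr[C=1024/67 E=4096/335] → run E
t=18: vr[C=1024/67] → run C
t=19: (idle)
t=20: (idle)
t=21: (idle)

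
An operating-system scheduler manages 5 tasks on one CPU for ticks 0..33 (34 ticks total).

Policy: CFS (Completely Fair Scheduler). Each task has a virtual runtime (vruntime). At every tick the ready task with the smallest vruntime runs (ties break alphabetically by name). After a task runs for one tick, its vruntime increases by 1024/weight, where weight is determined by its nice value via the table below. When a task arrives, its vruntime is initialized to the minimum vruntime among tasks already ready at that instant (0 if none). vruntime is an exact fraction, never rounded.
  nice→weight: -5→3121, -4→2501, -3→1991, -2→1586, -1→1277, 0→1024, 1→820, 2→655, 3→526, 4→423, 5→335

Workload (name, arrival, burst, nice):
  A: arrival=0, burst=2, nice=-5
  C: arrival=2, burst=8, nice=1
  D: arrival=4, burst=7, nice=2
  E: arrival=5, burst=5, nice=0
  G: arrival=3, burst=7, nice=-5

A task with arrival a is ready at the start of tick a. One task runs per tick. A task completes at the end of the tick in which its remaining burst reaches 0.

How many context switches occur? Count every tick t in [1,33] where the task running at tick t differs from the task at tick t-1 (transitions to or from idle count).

t=0: vr[A=0] → run A
t=1: vr[A=1024/3121] → run A
t=2: vr[C=0] → run C
t=3: vr[C=256/205 G=256/205] → run C
t=4: vr[C=512/205 D=256/205 G=256/205] → run D
t=5: vr[C=512/205 D=15104/5371 E=256/205 G=256/205] → run E
t=6: vr[C=512/205 D=15104/5371 E=461/205 G=256/205] → run G
t=7: vr[C=512/205 D=15104/5371 E=461/205 G=1008896/639805] → run G
t=8: vr[C=512/205 D=15104/5371 E=461/205 G=1218816/639805] → run G
t=9: vr[C=512/205 D=15104/5371 E=461/205 G=1428736/639805] → run G
t=10: vr[C=512/205 D=15104/5371 E=461/205 G=1638656/639805] → run E
t=11: vr[C=512/205 D=15104/5371 E=666/205 G=1638656/639805] → run C
t=12: vr[C=768/205 D=15104/5371 E=666/205 G=1638656/639805] → run G
t=13: vr[C=768/205 D=15104/5371 E=666/205 G=1848576/639805] → run D
t=14: vr[C=768/205 D=117504/26855 E=666/205 G=1848576/639805] → run G
t=15: vr[C=768/205 D=117504/26855 E=666/205 G=2058496/639805] → run G
t=16: vr[C=768/205 D=117504/26855 E=666/205] → run E
t=17: vr[C=768/205 D=117504/26855 E=871/205] → run C
t=18: vr[C=1024/205 D=117504/26855 E=871/205] → run E
t=19: vr[C=1024/205 D=117504/26855 E=1076/205] → run D
t=20: vr[C=1024/205 D=159488/26855 E=1076/205] → run C
t=21: vr[C=256/41 D=159488/26855 E=1076/205] → run E
t=22: vr[C=256/41 D=159488/26855] → run D
t=23: vr[C=256/41 D=201472/26855] → run C
t=24: vr[C=1536/205 D=201472/26855] → run C
t=25: vr[C=1792/205 D=201472/26855] → run D
t=26: vr[C=1792/205 D=243456/26855] → run C
t=27: vr[D=243456/26855] → run D
t=28: vr[D=57088/5371] → run D
t=29: (idle)
t=30: (idle)
t=31: (idle)
t=32: (idle)
t=33: (idle)

context switches = 21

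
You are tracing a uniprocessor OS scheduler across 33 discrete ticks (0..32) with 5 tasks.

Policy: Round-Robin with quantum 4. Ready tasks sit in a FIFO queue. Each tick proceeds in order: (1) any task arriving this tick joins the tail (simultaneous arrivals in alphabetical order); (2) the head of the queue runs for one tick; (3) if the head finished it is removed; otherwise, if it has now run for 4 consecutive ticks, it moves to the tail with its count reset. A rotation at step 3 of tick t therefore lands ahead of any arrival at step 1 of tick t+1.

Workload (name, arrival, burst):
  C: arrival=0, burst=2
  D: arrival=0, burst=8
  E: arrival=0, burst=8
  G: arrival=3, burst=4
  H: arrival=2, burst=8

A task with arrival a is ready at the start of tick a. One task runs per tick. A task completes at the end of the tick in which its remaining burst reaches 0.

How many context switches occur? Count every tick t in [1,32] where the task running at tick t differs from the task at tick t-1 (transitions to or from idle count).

context switches = 8

t=0: queue=[C,D,E] q_used=0 → run C
t=1: queue=[C,D,E] q_used=1 → run C
t=2: queue=[D,E,H] q_used=0 → run D
t=3: queue=[D,E,H,G] q_used=1 → run D
t=4: queue=[D,E,H,G] q_used=2 → run D
t=5: queue=[D,E,H,G] q_used=3 → run D
t=6: queue=[E,H,G,D] q_used=0 → run E
t=7: queue=[E,H,G,D] q_used=1 → run E
t=8: queue=[E,H,G,D] q_used=2 → run E
t=9: queue=[E,H,G,D] q_used=3 → run E
t=10: queue=[H,G,D,E] q_used=0 → run H
t=11: queue=[H,G,D,E] q_used=1 → run H
t=12: queue=[H,G,D,E] q_used=2 → run H
t=13: queue=[H,G,D,E] q_used=3 → run H
t=14: queue=[G,D,E,H] q_used=0 → run G
t=15: queue=[G,D,E,H] q_used=1 → run G
t=16: queue=[G,D,E,H] q_used=2 → run G
t=17: queue=[G,D,E,H] q_used=3 → run G
t=18: queue=[D,E,H] q_used=0 → run D
t=19: queue=[D,E,H] q_used=1 → run D
t=20: queue=[D,E,H] q_used=2 → run D
t=21: queue=[D,E,H] q_used=3 → run D
t=22: queue=[E,H] q_used=0 → run E
t=23: queue=[E,H] q_used=1 → run E
t=24: queue=[E,H] q_used=2 → run E
t=25: queue=[E,H] q_used=3 → run E
t=26: queue=[H] q_used=0 → run H
t=27: queue=[H] q_used=1 → run H
t=28: queue=[H] q_used=2 → run H
t=29: queue=[H] q_used=3 → run H
t=30: (idle)
t=31: (idle)
t=32: (idle)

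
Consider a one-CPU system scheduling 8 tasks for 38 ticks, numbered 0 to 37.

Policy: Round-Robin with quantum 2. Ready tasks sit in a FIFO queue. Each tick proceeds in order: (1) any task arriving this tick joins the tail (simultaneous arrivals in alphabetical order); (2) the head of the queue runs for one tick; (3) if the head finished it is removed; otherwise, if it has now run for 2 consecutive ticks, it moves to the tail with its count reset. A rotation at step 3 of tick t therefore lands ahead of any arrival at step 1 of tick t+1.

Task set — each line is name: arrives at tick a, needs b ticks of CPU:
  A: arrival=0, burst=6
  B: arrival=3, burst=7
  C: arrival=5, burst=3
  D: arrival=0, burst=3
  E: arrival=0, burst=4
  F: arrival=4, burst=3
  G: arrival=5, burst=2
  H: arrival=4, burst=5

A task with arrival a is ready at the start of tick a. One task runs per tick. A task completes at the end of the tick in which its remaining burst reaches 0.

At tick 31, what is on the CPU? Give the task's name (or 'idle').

running at tick 31 = H

t=0: queue=[A,D,E] q_used=0 → run A
t=1: queue=[A,D,E] q_used=1 → run A
t=2: queue=[D,E,A] q_used=0 → run D
t=3: queue=[D,E,A,B] q_used=1 → run D
t=4: queue=[E,A,B,D,F,H] q_used=0 → run E
t=5: queue=[E,A,B,D,F,H,C,G] q_used=1 → run E
t=6: queue=[A,B,D,F,H,C,G,E] q_used=0 → run A
t=7: queue=[A,B,D,F,H,C,G,E] q_used=1 → run A
t=8: queue=[B,D,F,H,C,G,E,A] q_used=0 → run B
t=9: queue=[B,D,F,H,C,G,E,A] q_used=1 → run B
t=10: queue=[D,F,H,C,G,E,A,B] q_used=0 → run D
t=11: queue=[F,H,C,G,E,A,B] q_used=0 → run F
t=12: queue=[F,H,C,G,E,A,B] q_used=1 → run F
t=13: queue=[H,C,G,E,A,B,F] q_used=0 → run H
t=14: queue=[H,C,G,E,A,B,F] q_used=1 → run H
t=15: queue=[C,G,E,A,B,F,H] q_used=0 → run C
t=16: queue=[C,G,E,A,B,F,H] q_used=1 → run C
t=17: queue=[G,E,A,B,F,H,C] q_used=0 → run G
t=18: queue=[G,E,A,B,F,H,C] q_used=1 → run G
t=19: queue=[E,A,B,F,H,C] q_used=0 → run E
t=20: queue=[E,A,B,F,H,C] q_used=1 → run E
t=21: queue=[A,B,F,H,C] q_used=0 → run A
t=22: queue=[A,B,F,H,C] q_used=1 → run A
t=23: queue=[B,F,H,C] q_used=0 → run B
t=24: queue=[B,F,H,C] q_used=1 → run B
t=25: queue=[F,H,C,B] q_used=0 → run F
t=26: queue=[H,C,B] q_used=0 → run H
t=27: queue=[H,C,B] q_used=1 → run H
t=28: queue=[C,B,H] q_used=0 → run C
t=29: queue=[B,H] q_used=0 → run B
t=30: queue=[B,H] q_used=1 → run B
t=31: queue=[H,B] q_used=0 → run H
t=32: queue=[B] q_used=0 → run B
t=33: (idle)
t=34: (idle)
t=35: (idle)
t=36: (idle)
t=37: (idle)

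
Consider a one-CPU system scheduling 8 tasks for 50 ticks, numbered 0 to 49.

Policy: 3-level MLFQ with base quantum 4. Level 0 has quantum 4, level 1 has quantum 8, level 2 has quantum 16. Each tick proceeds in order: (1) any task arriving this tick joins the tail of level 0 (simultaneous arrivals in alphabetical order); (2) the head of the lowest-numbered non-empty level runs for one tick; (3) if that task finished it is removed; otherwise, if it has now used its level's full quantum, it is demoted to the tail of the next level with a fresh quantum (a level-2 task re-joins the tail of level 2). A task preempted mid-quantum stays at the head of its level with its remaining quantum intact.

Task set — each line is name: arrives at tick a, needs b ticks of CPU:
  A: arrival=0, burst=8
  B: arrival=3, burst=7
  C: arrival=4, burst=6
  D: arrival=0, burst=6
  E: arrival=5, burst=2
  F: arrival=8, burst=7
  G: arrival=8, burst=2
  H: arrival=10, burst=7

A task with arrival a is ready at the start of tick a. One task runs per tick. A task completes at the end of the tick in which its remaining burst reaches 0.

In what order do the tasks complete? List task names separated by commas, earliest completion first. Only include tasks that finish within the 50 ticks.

completion order = E, G, A, D, B, C, F, H

t=0: L0/L1/L2 = AD/-/- → run A
t=1: L0/L1/L2 = AD/-/- → run A
t=2: L0/L1/L2 = AD/-/- → run A
t=3: L0/L1/L2 = ADB/-/- → run A
t=4: L0/L1/L2 = DBC/A/- → run D
t=5: L0/L1/L2 = DBCE/A/- → run D
t=6: L0/L1/L2 = DBCE/A/- → run D
t=7: L0/L1/L2 = DBCE/A/- → run D
t=8: L0/L1/L2 = BCEFG/AD/- → run B
t=9: L0/L1/L2 = BCEFG/AD/- → run B
t=10: L0/L1/L2 = BCEFGH/AD/- → run B
t=11: L0/L1/L2 = BCEFGH/AD/- → run B
t=12: L0/L1/L2 = CEFGH/ADB/- → run C
t=13: L0/L1/L2 = CEFGH/ADB/- → run C
t=14: L0/L1/L2 = CEFGH/ADB/- → run C
t=15: L0/L1/L2 = CEFGH/ADB/- → run C
t=16: L0/L1/L2 = EFGH/ADBC/- → run E
t=17: L0/L1/L2 = EFGH/ADBC/- → run E
t=18: L0/L1/L2 = FGH/ADBC/- → run F
t=19: L0/L1/L2 = FGH/ADBC/- → run F
t=20: L0/L1/L2 = FGH/ADBC/- → run F
t=21: L0/L1/L2 = FGH/ADBC/- → run F
t=22: L0/L1/L2 = GH/ADBCF/- → run G
t=23: L0/L1/L2 = GH/ADBCF/- → run G
t=24: L0/L1/L2 = H/ADBCF/- → run H
t=25: L0/L1/L2 = H/ADBCF/- → run H
t=26: L0/L1/L2 = H/ADBCF/- → run H
t=27: L0/L1/L2 = H/ADBCF/- → run H
t=28: L0/L1/L2 = -/ADBCFH/- → run A
t=29: L0/L1/L2 = -/ADBCFH/- → run A
t=30: L0/L1/L2 = -/ADBCFH/- → run A
t=31: L0/L1/L2 = -/ADBCFH/- → run A
t=32: L0/L1/L2 = -/DBCFH/- → run D
t=33: L0/L1/L2 = -/DBCFH/- → run D
t=34: L0/L1/L2 = -/BCFH/- → run B
t=35: L0/L1/L2 = -/BCFH/- → run B
t=36: L0/L1/L2 = -/BCFH/- → run B
t=37: L0/L1/L2 = -/CFH/- → run C
t=38: L0/L1/L2 = -/CFH/- → run C
t=39: L0/L1/L2 = -/FH/- → run F
t=40: L0/L1/L2 = -/FH/- → run F
t=41: L0/L1/L2 = -/FH/- → run F
t=42: L0/L1/L2 = -/H/- → run H
t=43: L0/L1/L2 = -/H/- → run H
t=44: L0/L1/L2 = -/H/- → run H
t=45: (idle)
t=46: (idle)
t=47: (idle)
t=48: (idle)
t=49: (idle)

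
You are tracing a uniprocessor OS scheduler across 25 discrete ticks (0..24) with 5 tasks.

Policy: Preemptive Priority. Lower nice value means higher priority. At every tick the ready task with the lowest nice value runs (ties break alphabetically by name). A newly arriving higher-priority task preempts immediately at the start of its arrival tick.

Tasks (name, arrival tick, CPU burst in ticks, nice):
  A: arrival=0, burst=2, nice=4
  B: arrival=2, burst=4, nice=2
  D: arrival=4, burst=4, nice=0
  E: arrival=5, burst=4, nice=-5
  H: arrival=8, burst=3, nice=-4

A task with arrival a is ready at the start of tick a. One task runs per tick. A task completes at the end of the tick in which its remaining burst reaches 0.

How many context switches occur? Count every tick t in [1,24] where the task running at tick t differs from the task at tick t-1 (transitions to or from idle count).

context switches = 7

t=0: ready={A} → run A
t=1: ready={A} → run A
t=2: ready={B} → run B
t=3: ready={B} → run B
t=4: ready={B,D} → run D
t=5: ready={B,D,E} → run E
t=6: ready={B,D,E} → run E
t=7: ready={B,D,E} → run E
t=8: ready={B,D,E,H} → run E
t=9: ready={B,D,H} → run H
t=10: ready={B,D,H} → run H
t=11: ready={B,D,H} → run H
t=12: ready={B,D} → run D
t=13: ready={B,D} → run D
t=14: ready={B,D} → run D
t=15: ready={B} → run B
t=16: ready={B} → run B
t=17: (idle)
t=18: (idle)
t=19: (idle)
t=20: (idle)
t=21: (idle)
t=22: (idle)
t=23: (idle)
t=24: (idle)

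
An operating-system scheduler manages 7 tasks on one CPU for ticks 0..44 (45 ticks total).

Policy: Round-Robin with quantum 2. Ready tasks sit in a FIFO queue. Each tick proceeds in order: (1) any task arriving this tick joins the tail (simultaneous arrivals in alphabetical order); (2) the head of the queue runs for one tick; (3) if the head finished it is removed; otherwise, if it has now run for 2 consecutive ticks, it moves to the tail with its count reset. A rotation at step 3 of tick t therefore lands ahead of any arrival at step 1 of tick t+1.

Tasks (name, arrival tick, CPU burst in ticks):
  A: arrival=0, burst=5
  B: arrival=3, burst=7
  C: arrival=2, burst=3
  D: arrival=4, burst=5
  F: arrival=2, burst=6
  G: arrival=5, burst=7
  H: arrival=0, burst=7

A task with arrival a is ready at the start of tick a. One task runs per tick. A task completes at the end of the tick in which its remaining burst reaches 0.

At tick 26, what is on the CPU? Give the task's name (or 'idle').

running at tick 26 = D

t=0: queue=[A,H] q_used=0 → run A
t=1: queue=[A,H] q_used=1 → run A
t=2: queue=[H,A,C,F] q_used=0 → run H
t=3: queue=[H,A,C,F,B] q_used=1 → run H
t=4: queue=[A,C,F,B,H,D] q_used=0 → run A
t=5: queue=[A,C,F,B,H,D,G] q_used=1 → run A
t=6: queue=[C,F,B,H,D,G,A] q_used=0 → run C
t=7: queue=[C,F,B,H,D,G,A] q_used=1 → run C
t=8: queue=[F,B,H,D,G,A,C] q_used=0 → run F
t=9: queue=[F,B,H,D,G,A,C] q_used=1 → run F
t=10: queue=[B,H,D,G,A,C,F] q_used=0 → run B
t=11: queue=[B,H,D,G,A,C,F] q_used=1 → run B
t=12: queue=[H,D,G,A,C,F,B] q_used=0 → run H
t=13: queue=[H,D,G,A,C,F,B] q_used=1 → run H
t=14: queue=[D,G,A,C,F,B,H] q_used=0 → run D
t=15: queue=[D,G,A,C,F,B,H] q_used=1 → run D
t=16: queue=[G,A,C,F,B,H,D] q_used=0 → run G
t=17: queue=[G,A,C,F,B,H,D] q_used=1 → run G
t=18: queue=[A,C,F,B,H,D,G] q_used=0 → run A
t=19: queue=[C,F,B,H,D,G] q_used=0 → run C
t=20: queue=[F,B,H,D,G] q_used=0 → run F
t=21: queue=[F,B,H,D,G] q_used=1 → run F
t=22: queue=[B,H,D,G,F] q_used=0 → run B
t=23: queue=[B,H,D,G,F] q_used=1 → run B
t=24: queue=[H,D,G,F,B] q_used=0 → run H
t=25: queue=[H,D,G,F,B] q_used=1 → run H
t=26: queue=[D,G,F,B,H] q_used=0 → run D
t=27: queue=[D,G,F,B,H] q_used=1 → run D
t=28: queue=[G,F,B,H,D] q_used=0 → run G
t=29: queue=[G,F,B,H,D] q_used=1 → run G
t=30: queue=[F,B,H,D,G] q_used=0 → run F
t=31: queue=[F,B,H,D,G] q_used=1 → run F
t=32: queue=[B,H,D,G] q_used=0 → run B
t=33: queue=[B,H,D,G] q_used=1 → run B
t=34: queue=[H,D,G,B] q_used=0 → run H
t=35: queue=[D,G,B] q_used=0 → run D
t=36: queue=[G,B] q_used=0 → run G
t=37: queue=[G,B] q_used=1 → run G
t=38: queue=[B,G] q_used=0 → run B
t=39: queue=[G] q_used=0 → run G
t=40: (idle)
t=41: (idle)
t=42: (idle)
t=43: (idle)
t=44: (idle)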